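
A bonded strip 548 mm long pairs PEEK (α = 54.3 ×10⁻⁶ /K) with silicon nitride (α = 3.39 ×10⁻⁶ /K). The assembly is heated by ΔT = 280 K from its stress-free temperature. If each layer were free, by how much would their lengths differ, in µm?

Δα = |54.3 − 3.39|×10⁻⁶/K = 50.9×10⁻⁶/K.
ΔL_mismatch = Δα·L·ΔT = 50.9×10⁻⁶ × 548.0 mm × 280.0 K = 7810 µm.

7810 µm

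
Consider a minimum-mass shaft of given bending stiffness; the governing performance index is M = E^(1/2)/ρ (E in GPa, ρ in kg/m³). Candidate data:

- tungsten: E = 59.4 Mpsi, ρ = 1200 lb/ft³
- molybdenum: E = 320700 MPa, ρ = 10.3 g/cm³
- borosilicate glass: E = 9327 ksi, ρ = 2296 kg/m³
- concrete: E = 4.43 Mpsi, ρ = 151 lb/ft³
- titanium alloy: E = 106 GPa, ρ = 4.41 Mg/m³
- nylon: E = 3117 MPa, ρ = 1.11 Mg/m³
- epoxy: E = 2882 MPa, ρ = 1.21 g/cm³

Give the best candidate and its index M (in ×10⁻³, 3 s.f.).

borosilicate glass, M = 3.49×10⁻³

After converting to SI:
  tungsten: E = 409.5 GPa, ρ = 19220 kg/m³
  molybdenum: E = 320.7 GPa, ρ = 10300 kg/m³
  borosilicate glass: E = 64.31 GPa, ρ = 2296 kg/m³
  concrete: E = 30.54 GPa, ρ = 2419 kg/m³
  titanium alloy: E = 106.0 GPa, ρ = 4410 kg/m³
  nylon: E = 3.117 GPa, ρ = 1110 kg/m³
  epoxy: E = 2.882 GPa, ρ = 1210 kg/m³
  borosilicate glass: M = 3.49×10⁻³
  titanium alloy: M = 2.33×10⁻³
  concrete: M = 2.28×10⁻³
  molybdenum: M = 1.74×10⁻³
  nylon: M = 1.59×10⁻³
  epoxy: M = 1.40×10⁻³
  tungsten: M = 1.05×10⁻³
Borosilicate glass ranks first.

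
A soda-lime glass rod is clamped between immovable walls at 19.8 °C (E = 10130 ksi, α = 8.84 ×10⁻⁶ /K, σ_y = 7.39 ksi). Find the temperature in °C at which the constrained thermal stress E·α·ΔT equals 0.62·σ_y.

71.0 °C

E = 10130 ksi = 69.84 GPa.
σ_y = 7.39 ksi = 50.95 MPa.
E·α·ΔT = 31.59 MPa ⇒ ΔT = 31.59 / (69.84×10³ × 8.84×10⁻⁶) = 51.17 K.
T = 19.8 + 51.17 = 70.97 °C.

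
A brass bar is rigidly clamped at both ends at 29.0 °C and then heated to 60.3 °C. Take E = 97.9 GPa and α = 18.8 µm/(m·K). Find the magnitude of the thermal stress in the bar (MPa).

57.6 MPa

ΔT = 31.30 K. Constrained thermal stress σ = E·α·ΔT = 97.90×10³ MPa × 18.8×10⁻⁶ × 31.30 = 57.6 MPa (compressive).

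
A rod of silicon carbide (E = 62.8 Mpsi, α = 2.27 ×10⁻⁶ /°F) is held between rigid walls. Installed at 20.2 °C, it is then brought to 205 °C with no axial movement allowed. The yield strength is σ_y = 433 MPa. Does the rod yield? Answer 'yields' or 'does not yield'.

E = 62.8 Mpsi = 433.0 GPa.
α = 2.27×10⁻⁶/°F × 9/5 = 4.09×10⁻⁶/K.
ΔT = 184.8 K. Constrained thermal stress σ = E·α·ΔT = 433.0×10³ MPa × 4.09×10⁻⁶ × 184.8 = 327 MPa (compressive).
Compare to σ_y = 433 MPa: σ < σ_y, so it does not yield.

does not yield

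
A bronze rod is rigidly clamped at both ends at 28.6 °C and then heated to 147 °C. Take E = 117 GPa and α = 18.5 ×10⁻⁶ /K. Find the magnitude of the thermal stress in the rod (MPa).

ΔT = 118.4 K. Constrained thermal stress σ = E·α·ΔT = 117.0×10³ MPa × 18.5×10⁻⁶ × 118.4 = 256 MPa (compressive).

256 MPa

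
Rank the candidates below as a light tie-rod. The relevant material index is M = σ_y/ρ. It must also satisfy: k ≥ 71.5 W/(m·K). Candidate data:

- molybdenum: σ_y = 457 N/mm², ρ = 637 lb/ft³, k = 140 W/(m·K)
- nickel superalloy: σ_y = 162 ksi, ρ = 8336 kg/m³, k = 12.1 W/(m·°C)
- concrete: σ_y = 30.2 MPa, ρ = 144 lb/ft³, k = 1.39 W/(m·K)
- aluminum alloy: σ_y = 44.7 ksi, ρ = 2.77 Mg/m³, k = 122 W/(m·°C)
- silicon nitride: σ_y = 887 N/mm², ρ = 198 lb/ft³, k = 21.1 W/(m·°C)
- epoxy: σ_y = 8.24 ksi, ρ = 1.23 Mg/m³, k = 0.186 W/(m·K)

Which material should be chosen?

Screen on constraints: k ≥ 71.5 W/(m·K). Survivors: molybdenum, aluminum alloy.
In SI units:
  molybdenum: σ_y = 457.0 MPa, ρ = 10200 kg/m³
  aluminum alloy: σ_y = 308.2 MPa, ρ = 2770 kg/m³
  aluminum alloy: M = 111 kN·m/kg
  molybdenum: M = 44.8 kN·m/kg
The maximum is for aluminum alloy.

aluminum alloy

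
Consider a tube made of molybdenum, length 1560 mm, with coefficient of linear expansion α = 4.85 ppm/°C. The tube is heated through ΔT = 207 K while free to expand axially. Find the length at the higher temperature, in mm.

1561.6 mm

ΔL = α·L₀·ΔT = 4.85×10⁻⁶ × 1560 mm × 207.0 K = 1.57 mm.
L = L₀ + ΔL = 1560 + 1.57 = 1561.6 mm.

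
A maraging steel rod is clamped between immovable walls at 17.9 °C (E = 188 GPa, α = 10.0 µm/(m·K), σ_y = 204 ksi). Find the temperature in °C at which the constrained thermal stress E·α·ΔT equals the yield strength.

766 °C

σ_y = 204 ksi = 1407 MPa.
E·α·ΔT = 1407 MPa ⇒ ΔT = 1407 / (188.0×10³ × 10.0×10⁻⁶) = 748.2 K.
T = 17.9 + 748.2 = 766.1 °C.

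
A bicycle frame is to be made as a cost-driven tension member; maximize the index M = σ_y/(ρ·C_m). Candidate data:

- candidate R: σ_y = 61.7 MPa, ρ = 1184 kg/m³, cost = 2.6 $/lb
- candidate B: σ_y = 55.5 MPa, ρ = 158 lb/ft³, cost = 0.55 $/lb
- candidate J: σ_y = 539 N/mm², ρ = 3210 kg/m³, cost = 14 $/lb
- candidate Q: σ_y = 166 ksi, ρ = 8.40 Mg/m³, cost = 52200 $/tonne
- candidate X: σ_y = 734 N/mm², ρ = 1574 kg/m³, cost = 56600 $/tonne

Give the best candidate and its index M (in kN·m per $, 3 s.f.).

Putting every candidate on a common basis:
  candidate R: σ_y = 61.70 MPa, ρ = 1184 kg/m³, cost = 5.732 $/kg
  candidate B: σ_y = 55.50 MPa, ρ = 2531 kg/m³, cost = 1.213 $/kg
  candidate J: σ_y = 539.0 MPa, ρ = 3210 kg/m³, cost = 30.86 $/kg
  candidate Q: σ_y = 1145 MPa, ρ = 8400 kg/m³, cost = 52.20 $/kg
  candidate X: σ_y = 734.0 MPa, ρ = 1574 kg/m³, cost = 56.60 $/kg
  candidate B: M = 18.1 kN·m per $
  candidate R: M = 9.09 kN·m per $
  candidate X: M = 8.24 kN·m per $
  candidate J: M = 5.44 kN·m per $
  candidate Q: M = 2.61 kN·m per $
Highest index: candidate B.

candidate B, M = 18.1 kN·m per $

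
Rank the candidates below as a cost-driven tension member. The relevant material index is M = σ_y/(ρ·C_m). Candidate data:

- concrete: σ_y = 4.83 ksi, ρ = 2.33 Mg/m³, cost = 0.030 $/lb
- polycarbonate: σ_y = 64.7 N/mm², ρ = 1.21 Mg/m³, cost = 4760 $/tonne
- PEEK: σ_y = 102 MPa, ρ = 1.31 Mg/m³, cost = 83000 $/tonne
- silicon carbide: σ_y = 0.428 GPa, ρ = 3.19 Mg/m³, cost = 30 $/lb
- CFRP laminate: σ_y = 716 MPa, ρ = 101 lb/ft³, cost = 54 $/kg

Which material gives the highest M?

After converting to SI:
  concrete: σ_y = 33.30 MPa, ρ = 2330 kg/m³, cost = 0.06614 $/kg
  polycarbonate: σ_y = 64.70 MPa, ρ = 1210 kg/m³, cost = 4.760 $/kg
  PEEK: σ_y = 102.0 MPa, ρ = 1310 kg/m³, cost = 83.00 $/kg
  silicon carbide: σ_y = 428.0 MPa, ρ = 3190 kg/m³, cost = 66.14 $/kg
  CFRP laminate: σ_y = 716.0 MPa, ρ = 1618 kg/m³, cost = 54.00 $/kg
  concrete: M = 216 kN·m per $
  polycarbonate: M = 11.2 kN·m per $
  CFRP laminate: M = 8.20 kN·m per $
  silicon carbide: M = 2.03 kN·m per $
  PEEK: M = 0.938 kN·m per $
Highest index: concrete.

concrete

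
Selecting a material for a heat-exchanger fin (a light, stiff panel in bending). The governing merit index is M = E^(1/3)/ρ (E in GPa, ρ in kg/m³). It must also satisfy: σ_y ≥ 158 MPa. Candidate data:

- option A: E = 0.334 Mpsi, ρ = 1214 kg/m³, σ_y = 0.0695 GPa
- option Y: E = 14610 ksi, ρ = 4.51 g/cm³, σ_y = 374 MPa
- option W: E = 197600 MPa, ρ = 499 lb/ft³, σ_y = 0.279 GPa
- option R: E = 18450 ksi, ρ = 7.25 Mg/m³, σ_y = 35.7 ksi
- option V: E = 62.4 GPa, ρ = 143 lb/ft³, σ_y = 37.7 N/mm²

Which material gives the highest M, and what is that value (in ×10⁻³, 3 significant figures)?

Screen on constraints: σ_y ≥ 158 MPa. Survivors: option Y, option W, option R.
After converting to SI:
  option Y: E = 100.7 GPa, ρ = 4510 kg/m³
  option W: E = 197.6 GPa, ρ = 7993 kg/m³
  option R: E = 127.2 GPa, ρ = 7250 kg/m³
  option Y: M = 1.03×10⁻³
  option W: M = 0.729×10⁻³
  option R: M = 0.694×10⁻³
Option Y ranks first.

option Y, M = 1.03×10⁻³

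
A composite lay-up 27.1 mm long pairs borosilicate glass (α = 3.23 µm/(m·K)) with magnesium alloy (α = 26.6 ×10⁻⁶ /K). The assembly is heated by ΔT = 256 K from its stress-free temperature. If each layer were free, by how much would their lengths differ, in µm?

Δα = |3.23 − 26.6|×10⁻⁶/K = 23.4×10⁻⁶/K.
ΔL_mismatch = Δα·L·ΔT = 23.4×10⁻⁶ × 27.1 mm × 256.0 K = 162 µm.

162 µm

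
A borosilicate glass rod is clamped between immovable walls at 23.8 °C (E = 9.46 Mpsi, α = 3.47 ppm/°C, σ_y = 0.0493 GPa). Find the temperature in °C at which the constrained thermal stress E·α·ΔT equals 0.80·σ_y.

E = 9.46 Mpsi = 65.22 GPa.
σ_y = 0.0493 GPa = 49.30 MPa.
E·α·ΔT = 39.44 MPa ⇒ ΔT = 39.44 / (65.22×10³ × 3.47×10⁻⁶) = 174.3 K.
T = 23.8 + 174.3 = 198.1 °C.

198 °C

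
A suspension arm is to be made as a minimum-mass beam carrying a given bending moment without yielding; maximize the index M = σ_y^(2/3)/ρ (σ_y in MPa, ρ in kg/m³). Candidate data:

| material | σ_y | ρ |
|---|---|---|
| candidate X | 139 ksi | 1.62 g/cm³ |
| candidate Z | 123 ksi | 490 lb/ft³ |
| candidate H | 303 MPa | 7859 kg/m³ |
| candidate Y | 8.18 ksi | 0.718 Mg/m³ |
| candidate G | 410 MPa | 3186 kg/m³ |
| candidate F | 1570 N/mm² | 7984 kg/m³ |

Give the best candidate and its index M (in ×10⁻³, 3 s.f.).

candidate X, M = 60.0×10⁻³

In SI units:
  candidate X: σ_y = 958.4 MPa, ρ = 1620 kg/m³
  candidate Z: σ_y = 848.1 MPa, ρ = 7849 kg/m³
  candidate H: σ_y = 303.0 MPa, ρ = 7859 kg/m³
  candidate Y: σ_y = 56.40 MPa, ρ = 718.0 kg/m³
  candidate G: σ_y = 410.0 MPa, ρ = 3186 kg/m³
  candidate F: σ_y = 1570 MPa, ρ = 7984 kg/m³
  candidate X: M = 60.0×10⁻³
  candidate Y: M = 20.5×10⁻³
  candidate G: M = 17.3×10⁻³
  candidate F: M = 16.9×10⁻³
  candidate Z: M = 11.4×10⁻³
  candidate H: M = 5.74×10⁻³
Highest index: candidate X.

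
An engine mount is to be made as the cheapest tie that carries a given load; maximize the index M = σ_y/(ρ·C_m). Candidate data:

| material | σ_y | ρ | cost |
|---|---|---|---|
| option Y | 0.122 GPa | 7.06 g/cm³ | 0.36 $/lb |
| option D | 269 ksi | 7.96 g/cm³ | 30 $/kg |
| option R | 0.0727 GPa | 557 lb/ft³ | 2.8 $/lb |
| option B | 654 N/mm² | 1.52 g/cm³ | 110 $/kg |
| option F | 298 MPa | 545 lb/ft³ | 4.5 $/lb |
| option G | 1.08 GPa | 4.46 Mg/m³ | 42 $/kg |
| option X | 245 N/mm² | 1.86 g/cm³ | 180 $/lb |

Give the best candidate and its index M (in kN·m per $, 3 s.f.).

option Y, M = 21.8 kN·m per $

Convert each candidate to consistent units, then evaluate M:
  option Y: σ_y = 122.0 MPa, ρ = 7060 kg/m³, cost = 0.7937 $/kg
  option D: σ_y = 1855 MPa, ρ = 7960 kg/m³, cost = 30.00 $/kg
  option R: σ_y = 72.70 MPa, ρ = 8922 kg/m³, cost = 6.173 $/kg
  option B: σ_y = 654.0 MPa, ρ = 1520 kg/m³, cost = 110.0 $/kg
  option F: σ_y = 298.0 MPa, ρ = 8730 kg/m³, cost = 9.921 $/kg
  option G: σ_y = 1080 MPa, ρ = 4460 kg/m³, cost = 42.00 $/kg
  option X: σ_y = 245.0 MPa, ρ = 1860 kg/m³, cost = 396.8 $/kg
  option Y: M = 21.8 kN·m per $
  option D: M = 7.77 kN·m per $
  option G: M = 5.77 kN·m per $
  option B: M = 3.91 kN·m per $
  option F: M = 3.44 kN·m per $
  option R: M = 1.32 kN·m per $
  option X: M = 0.332 kN·m per $
Option Y has the largest M.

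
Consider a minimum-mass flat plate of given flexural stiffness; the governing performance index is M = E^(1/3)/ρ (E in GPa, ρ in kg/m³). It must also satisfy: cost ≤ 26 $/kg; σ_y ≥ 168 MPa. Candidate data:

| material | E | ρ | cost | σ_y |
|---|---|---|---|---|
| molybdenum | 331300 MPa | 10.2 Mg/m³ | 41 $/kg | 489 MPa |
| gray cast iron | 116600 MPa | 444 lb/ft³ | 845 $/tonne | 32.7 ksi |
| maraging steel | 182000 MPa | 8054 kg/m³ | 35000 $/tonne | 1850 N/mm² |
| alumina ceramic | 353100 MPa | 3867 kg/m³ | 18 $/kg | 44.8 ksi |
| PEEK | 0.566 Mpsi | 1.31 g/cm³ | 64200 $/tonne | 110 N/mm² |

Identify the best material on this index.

alumina ceramic

Screen on constraints: cost ≤ 26 $/kg; σ_y ≥ 168 MPa. Survivors: gray cast iron, alumina ceramic.
Normalizing units and computing the index:
  gray cast iron: E = 116.6 GPa, ρ = 7112 kg/m³
  alumina ceramic: E = 353.1 GPa, ρ = 3867 kg/m³
  alumina ceramic: M = 1.83×10⁻³
  gray cast iron: M = 0.687×10⁻³
Highest index: alumina ceramic.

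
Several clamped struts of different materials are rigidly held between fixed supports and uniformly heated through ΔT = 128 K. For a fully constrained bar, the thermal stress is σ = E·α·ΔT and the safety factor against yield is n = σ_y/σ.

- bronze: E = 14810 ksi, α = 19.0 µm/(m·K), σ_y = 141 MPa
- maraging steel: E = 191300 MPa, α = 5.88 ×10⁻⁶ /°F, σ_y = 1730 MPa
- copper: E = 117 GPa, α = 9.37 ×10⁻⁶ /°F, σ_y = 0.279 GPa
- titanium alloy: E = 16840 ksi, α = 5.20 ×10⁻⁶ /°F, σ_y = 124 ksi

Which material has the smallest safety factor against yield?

In consistent units (E in GPa, α in ×10⁻⁶/K, σ_y in MPa):
  bronze: E = 102.1, α = 19.0, σ_y = 141.0 → σ = 248 MPa, n = 0.568
  maraging steel: E = 191.3, α = 10.6, σ_y = 1730 → σ = 259 MPa, n = 6.68
  copper: E = 117.0, α = 16.9, σ_y = 279.0 → σ = 253 MPa, n = 1.10
  titanium alloy: E = 116.1, α = 9.36, σ_y = 855.0 → σ = 139 MPa, n = 6.15
Bronze has the lowest safety factor, n = 0.568.

bronze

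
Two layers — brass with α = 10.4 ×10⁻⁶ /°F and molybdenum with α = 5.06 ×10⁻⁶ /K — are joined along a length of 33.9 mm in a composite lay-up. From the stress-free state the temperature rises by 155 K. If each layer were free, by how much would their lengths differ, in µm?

71.8 µm

brass: α = 10.4×10⁻⁶/°F × 9/5 = 18.7×10⁻⁶/K.
Δα = |18.7 − 5.06|×10⁻⁶/K = 13.7×10⁻⁶/K.
ΔL_mismatch = Δα·L·ΔT = 13.7×10⁻⁶ × 33.9 mm × 155.0 K = 71.8 µm.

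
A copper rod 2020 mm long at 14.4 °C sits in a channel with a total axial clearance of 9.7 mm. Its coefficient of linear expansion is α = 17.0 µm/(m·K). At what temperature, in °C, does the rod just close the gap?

297 °C

α·L₀·ΔT = 9.7 mm ⇒ ΔT = 9.7 / (17.0×10⁻⁶ × 2020.0) = 282.5 K.
T = 14.4 + 282.5 = 296.9 °C.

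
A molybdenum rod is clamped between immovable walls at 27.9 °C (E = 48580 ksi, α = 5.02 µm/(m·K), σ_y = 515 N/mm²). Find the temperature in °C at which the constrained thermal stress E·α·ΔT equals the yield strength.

334 °C

E = 48580 ksi = 334.9 GPa.
σ_y = 515 N/mm² = 515.0 MPa.
E·α·ΔT = 515.0 MPa ⇒ ΔT = 515.0 / (334.9×10³ × 5.02×10⁻⁶) = 306.3 K.
T = 27.9 + 306.3 = 334.2 °C.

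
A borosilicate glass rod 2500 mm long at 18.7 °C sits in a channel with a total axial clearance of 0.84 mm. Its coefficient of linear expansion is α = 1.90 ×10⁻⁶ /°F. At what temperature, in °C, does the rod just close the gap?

117 °C

α = 1.90×10⁻⁶/°F × 9/5 = 3.42×10⁻⁶/K.
α·L₀·ΔT = 0.84 mm ⇒ ΔT = 0.84 / (3.42×10⁻⁶ × 2500.0) = 98.25 K.
T = 18.7 + 98.25 = 116.9 °C.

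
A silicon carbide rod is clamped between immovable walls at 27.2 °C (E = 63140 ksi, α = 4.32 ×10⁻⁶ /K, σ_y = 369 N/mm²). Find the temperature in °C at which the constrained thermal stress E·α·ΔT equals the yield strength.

223 °C

E = 63140 ksi = 435.3 GPa.
σ_y = 369 N/mm² = 369.0 MPa.
E·α·ΔT = 369.0 MPa ⇒ ΔT = 369.0 / (435.3×10³ × 4.32×10⁻⁶) = 196.2 K.
T = 27.2 + 196.2 = 223.4 °C.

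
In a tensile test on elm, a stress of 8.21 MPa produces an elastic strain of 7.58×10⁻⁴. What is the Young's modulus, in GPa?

E = σ/ε = 8.21 MPa / 7.58×10⁻⁴ = 10830 MPa = 10.8 GPa.

10.8 GPa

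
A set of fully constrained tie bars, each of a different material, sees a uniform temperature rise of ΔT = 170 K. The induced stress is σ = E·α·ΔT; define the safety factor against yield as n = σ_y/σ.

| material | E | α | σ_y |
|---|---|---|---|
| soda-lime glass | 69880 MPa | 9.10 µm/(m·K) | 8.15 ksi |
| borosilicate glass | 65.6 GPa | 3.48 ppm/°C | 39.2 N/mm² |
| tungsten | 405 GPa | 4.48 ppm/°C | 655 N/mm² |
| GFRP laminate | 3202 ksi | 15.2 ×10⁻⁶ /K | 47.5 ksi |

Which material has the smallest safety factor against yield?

Converting E to GPa, α to ×10⁻⁶/K, σ_y to MPa, then σ and n for each:
  soda-lime glass: E = 69.88, α = 9.10, σ_y = 56.19 → σ = 108 MPa, n = 0.520
  borosilicate glass: E = 65.60, α = 3.48, σ_y = 39.20 → σ = 38.8 MPa, n = 1.01
  tungsten: E = 405.0, α = 4.48, σ_y = 655.0 → σ = 308 MPa, n = 2.12
  GFRP laminate: E = 22.08, α = 15.2, σ_y = 327.5 → σ = 57.0 MPa, n = 5.74
The minimum is soda-lime glass at n = 0.520.

soda-lime glass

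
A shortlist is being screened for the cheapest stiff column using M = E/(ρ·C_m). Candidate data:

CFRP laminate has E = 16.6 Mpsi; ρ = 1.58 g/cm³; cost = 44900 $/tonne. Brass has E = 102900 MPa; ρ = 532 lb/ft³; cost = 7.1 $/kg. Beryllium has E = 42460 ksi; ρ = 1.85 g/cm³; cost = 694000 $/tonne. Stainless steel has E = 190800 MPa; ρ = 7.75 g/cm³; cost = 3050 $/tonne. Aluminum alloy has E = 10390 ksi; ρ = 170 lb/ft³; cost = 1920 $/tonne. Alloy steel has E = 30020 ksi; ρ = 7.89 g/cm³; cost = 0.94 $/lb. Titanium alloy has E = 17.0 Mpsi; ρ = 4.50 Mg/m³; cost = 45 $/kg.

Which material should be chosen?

aluminum alloy

After converting to SI:
  CFRP laminate: E = 114.5 GPa, ρ = 1580 kg/m³, cost = 44.90 $/kg
  brass: E = 102.9 GPa, ρ = 8522 kg/m³, cost = 7.100 $/kg
  beryllium: E = 292.8 GPa, ρ = 1850 kg/m³, cost = 694.0 $/kg
  stainless steel: E = 190.8 GPa, ρ = 7750 kg/m³, cost = 3.050 $/kg
  aluminum alloy: E = 71.64 GPa, ρ = 2723 kg/m³, cost = 1.920 $/kg
  alloy steel: E = 207.0 GPa, ρ = 7890 kg/m³, cost = 2.072 $/kg
  titanium alloy: E = 117.2 GPa, ρ = 4500 kg/m³, cost = 45.00 $/kg
  aluminum alloy: M = 13.7 MN·m per $
  alloy steel: M = 12.7 MN·m per $
  stainless steel: M = 8.07 MN·m per $
  brass: M = 1.70 MN·m per $
  CFRP laminate: M = 1.61 MN·m per $
  titanium alloy: M = 0.579 MN·m per $
  beryllium: M = 0.228 MN·m per $
Aluminum alloy ranks first.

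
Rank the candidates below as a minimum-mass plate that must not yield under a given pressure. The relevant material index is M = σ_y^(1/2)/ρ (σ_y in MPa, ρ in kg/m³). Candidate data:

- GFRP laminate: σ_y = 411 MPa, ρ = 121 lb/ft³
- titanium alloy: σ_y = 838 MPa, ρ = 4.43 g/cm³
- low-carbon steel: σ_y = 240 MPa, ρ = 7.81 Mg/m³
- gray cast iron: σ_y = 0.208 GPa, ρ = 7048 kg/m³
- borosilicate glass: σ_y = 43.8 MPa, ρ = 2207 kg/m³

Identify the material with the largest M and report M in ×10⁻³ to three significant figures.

GFRP laminate, M = 10.5×10⁻³

In SI units:
  GFRP laminate: σ_y = 411.0 MPa, ρ = 1938 kg/m³
  titanium alloy: σ_y = 838.0 MPa, ρ = 4430 kg/m³
  low-carbon steel: σ_y = 240.0 MPa, ρ = 7810 kg/m³
  gray cast iron: σ_y = 208.0 MPa, ρ = 7048 kg/m³
  borosilicate glass: σ_y = 43.80 MPa, ρ = 2207 kg/m³
  GFRP laminate: M = 10.5×10⁻³
  titanium alloy: M = 6.53×10⁻³
  borosilicate glass: M = 3.00×10⁻³
  gray cast iron: M = 2.05×10⁻³
  low-carbon steel: M = 1.98×10⁻³
Highest index: GFRP laminate.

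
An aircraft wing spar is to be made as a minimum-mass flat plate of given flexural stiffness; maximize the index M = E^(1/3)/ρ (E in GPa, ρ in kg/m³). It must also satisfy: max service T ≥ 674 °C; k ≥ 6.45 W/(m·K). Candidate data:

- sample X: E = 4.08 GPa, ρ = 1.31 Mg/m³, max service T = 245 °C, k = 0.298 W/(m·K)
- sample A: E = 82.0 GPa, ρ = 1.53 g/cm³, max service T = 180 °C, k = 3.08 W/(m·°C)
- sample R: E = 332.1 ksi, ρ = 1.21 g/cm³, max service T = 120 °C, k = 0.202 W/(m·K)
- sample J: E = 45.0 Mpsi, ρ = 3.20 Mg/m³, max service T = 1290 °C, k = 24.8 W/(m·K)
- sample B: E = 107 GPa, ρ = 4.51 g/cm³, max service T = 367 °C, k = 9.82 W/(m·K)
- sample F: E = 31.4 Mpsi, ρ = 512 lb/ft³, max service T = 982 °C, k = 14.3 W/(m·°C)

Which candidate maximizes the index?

Screen on constraints: max service T ≥ 674 °C; k ≥ 6.45 W/(m·K). Survivors: sample J, sample F.
In SI units:
  sample J: E = 310.3 GPa, ρ = 3200 kg/m³
  sample F: E = 216.5 GPa, ρ = 8201 kg/m³
  sample J: M = 2.12×10⁻³
  sample F: M = 0.732×10⁻³
Sample J has the largest M.

sample J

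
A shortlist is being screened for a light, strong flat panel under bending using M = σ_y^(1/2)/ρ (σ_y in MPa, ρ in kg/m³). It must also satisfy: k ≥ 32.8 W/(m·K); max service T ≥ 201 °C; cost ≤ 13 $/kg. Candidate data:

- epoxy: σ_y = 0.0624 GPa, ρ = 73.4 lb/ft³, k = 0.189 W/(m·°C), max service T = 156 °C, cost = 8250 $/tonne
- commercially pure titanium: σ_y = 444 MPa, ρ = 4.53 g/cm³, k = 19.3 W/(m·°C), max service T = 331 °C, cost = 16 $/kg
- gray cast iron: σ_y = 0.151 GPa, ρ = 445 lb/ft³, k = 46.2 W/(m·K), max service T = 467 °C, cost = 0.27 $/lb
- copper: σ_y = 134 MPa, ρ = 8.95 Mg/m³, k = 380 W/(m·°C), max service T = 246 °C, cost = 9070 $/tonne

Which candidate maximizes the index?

Screen on constraints: k ≥ 32.8 W/(m·K); max service T ≥ 201 °C; cost ≤ 13 $/kg. Survivors: gray cast iron, copper.
After converting to SI:
  gray cast iron: σ_y = 151.0 MPa, ρ = 7128 kg/m³
  copper: σ_y = 134.0 MPa, ρ = 8950 kg/m³
  gray cast iron: M = 1.72×10⁻³
  copper: M = 1.29×10⁻³
Highest index: gray cast iron.

gray cast iron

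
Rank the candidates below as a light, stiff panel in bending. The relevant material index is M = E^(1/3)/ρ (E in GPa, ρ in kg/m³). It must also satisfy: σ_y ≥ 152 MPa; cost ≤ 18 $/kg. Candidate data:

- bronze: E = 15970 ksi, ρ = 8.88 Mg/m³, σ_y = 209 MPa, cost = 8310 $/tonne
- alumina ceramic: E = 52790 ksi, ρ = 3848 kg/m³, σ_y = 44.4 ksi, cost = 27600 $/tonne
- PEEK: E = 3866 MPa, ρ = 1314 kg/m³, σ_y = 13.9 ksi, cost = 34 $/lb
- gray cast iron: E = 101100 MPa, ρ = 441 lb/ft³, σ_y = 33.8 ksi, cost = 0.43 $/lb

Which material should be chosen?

Screen on constraints: σ_y ≥ 152 MPa; cost ≤ 18 $/kg. Survivors: bronze, gray cast iron.
In SI units:
  bronze: E = 110.1 GPa, ρ = 8880 kg/m³
  gray cast iron: E = 101.1 GPa, ρ = 7064 kg/m³
  gray cast iron: M = 0.659×10⁻³
  bronze: M = 0.540×10⁻³
Gray cast iron ranks first.

gray cast iron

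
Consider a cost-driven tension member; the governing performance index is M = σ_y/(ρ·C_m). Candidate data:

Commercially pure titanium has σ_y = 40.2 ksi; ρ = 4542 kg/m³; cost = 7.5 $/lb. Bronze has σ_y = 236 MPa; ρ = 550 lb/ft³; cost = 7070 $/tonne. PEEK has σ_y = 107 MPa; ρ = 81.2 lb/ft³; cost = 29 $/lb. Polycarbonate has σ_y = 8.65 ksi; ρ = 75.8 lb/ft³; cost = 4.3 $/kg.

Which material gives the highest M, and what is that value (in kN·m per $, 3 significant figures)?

polycarbonate, M = 11.4 kN·m per $

Putting every candidate on a common basis:
  commercially pure titanium: σ_y = 277.2 MPa, ρ = 4542 kg/m³, cost = 16.53 $/kg
  bronze: σ_y = 236.0 MPa, ρ = 8810 kg/m³, cost = 7.070 $/kg
  PEEK: σ_y = 107.0 MPa, ρ = 1301 kg/m³, cost = 63.93 $/kg
  polycarbonate: σ_y = 59.64 MPa, ρ = 1214 kg/m³, cost = 4.300 $/kg
  polycarbonate: M = 11.4 kN·m per $
  bronze: M = 3.79 kN·m per $
  commercially pure titanium: M = 3.69 kN·m per $
  PEEK: M = 1.29 kN·m per $
The maximum is for polycarbonate.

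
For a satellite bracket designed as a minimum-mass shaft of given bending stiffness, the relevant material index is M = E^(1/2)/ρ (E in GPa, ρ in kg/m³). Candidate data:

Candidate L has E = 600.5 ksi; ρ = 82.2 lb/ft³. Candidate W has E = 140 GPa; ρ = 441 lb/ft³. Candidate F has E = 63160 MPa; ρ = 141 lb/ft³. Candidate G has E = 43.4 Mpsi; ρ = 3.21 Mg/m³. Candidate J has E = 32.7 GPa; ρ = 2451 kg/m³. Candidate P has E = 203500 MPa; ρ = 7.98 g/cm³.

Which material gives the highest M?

Putting every candidate on a common basis:
  candidate L: E = 4.140 GPa, ρ = 1317 kg/m³
  candidate W: E = 140.0 GPa, ρ = 7064 kg/m³
  candidate F: E = 63.16 GPa, ρ = 2259 kg/m³
  candidate G: E = 299.2 GPa, ρ = 3210 kg/m³
  candidate J: E = 32.70 GPa, ρ = 2451 kg/m³
  candidate P: E = 203.5 GPa, ρ = 7980 kg/m³
  candidate G: M = 5.39×10⁻³
  candidate F: M = 3.52×10⁻³
  candidate J: M = 2.33×10⁻³
  candidate P: M = 1.79×10⁻³
  candidate W: M = 1.67×10⁻³
  candidate L: M = 1.55×10⁻³
Candidate G has the largest M.

candidate G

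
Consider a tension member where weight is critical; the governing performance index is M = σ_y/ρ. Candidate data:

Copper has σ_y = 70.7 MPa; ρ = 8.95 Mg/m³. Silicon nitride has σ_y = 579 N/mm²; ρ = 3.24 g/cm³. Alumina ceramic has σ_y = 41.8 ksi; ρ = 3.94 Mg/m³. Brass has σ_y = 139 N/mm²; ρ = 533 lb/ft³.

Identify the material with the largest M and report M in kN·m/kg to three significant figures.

silicon nitride, M = 179 kN·m/kg

Normalizing units and computing the index:
  copper: σ_y = 70.70 MPa, ρ = 8950 kg/m³
  silicon nitride: σ_y = 579.0 MPa, ρ = 3240 kg/m³
  alumina ceramic: σ_y = 288.2 MPa, ρ = 3940 kg/m³
  brass: σ_y = 139.0 MPa, ρ = 8538 kg/m³
  silicon nitride: M = 179 kN·m/kg
  alumina ceramic: M = 73.1 kN·m/kg
  brass: M = 16.3 kN·m/kg
  copper: M = 7.90 kN·m/kg
Highest index: silicon nitride.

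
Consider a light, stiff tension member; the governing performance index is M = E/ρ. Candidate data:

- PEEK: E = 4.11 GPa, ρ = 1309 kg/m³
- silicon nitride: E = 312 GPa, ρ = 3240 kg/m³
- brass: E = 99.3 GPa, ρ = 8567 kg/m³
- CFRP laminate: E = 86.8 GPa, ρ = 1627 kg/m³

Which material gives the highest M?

silicon nitride

Evaluate M for each candidate:
  silicon nitride: M = 96.3 MN·m/kg
  CFRP laminate: M = 53.3 MN·m/kg
  brass: M = 11.6 MN·m/kg
  PEEK: M = 3.14 MN·m/kg
The maximum is for silicon nitride.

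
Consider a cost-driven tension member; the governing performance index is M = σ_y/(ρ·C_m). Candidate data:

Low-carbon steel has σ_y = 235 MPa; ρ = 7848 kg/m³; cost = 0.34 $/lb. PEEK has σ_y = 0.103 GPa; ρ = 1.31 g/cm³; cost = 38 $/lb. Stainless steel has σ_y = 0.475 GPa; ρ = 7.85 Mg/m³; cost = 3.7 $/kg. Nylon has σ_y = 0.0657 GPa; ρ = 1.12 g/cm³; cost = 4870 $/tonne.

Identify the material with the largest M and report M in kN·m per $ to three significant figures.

low-carbon steel, M = 39.9 kN·m per $

Normalizing units and computing the index:
  low-carbon steel: σ_y = 235.0 MPa, ρ = 7848 kg/m³, cost = 0.7496 $/kg
  PEEK: σ_y = 103.0 MPa, ρ = 1310 kg/m³, cost = 83.77 $/kg
  stainless steel: σ_y = 475.0 MPa, ρ = 7850 kg/m³, cost = 3.700 $/kg
  nylon: σ_y = 65.70 MPa, ρ = 1120 kg/m³, cost = 4.870 $/kg
  low-carbon steel: M = 39.9 kN·m per $
  stainless steel: M = 16.4 kN·m per $
  nylon: M = 12.0 kN·m per $
  PEEK: M = 0.939 kN·m per $
Low-carbon steel ranks first.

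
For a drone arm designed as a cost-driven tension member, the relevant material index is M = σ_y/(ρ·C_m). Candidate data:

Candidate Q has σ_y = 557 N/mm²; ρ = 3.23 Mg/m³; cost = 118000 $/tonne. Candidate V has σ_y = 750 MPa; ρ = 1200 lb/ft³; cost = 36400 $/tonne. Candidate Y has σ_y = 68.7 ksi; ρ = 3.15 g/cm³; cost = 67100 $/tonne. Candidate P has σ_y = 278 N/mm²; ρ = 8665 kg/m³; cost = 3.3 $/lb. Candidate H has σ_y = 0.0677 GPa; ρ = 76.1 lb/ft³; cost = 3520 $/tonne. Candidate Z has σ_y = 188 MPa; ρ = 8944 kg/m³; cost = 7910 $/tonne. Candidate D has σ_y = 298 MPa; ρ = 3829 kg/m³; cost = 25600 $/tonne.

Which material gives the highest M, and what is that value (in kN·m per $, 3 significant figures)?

candidate H, M = 15.8 kN·m per $

Normalizing units and computing the index:
  candidate Q: σ_y = 557.0 MPa, ρ = 3230 kg/m³, cost = 118.0 $/kg
  candidate V: σ_y = 750.0 MPa, ρ = 19220 kg/m³, cost = 36.40 $/kg
  candidate Y: σ_y = 473.7 MPa, ρ = 3150 kg/m³, cost = 67.10 $/kg
  candidate P: σ_y = 278.0 MPa, ρ = 8665 kg/m³, cost = 7.275 $/kg
  candidate H: σ_y = 67.70 MPa, ρ = 1219 kg/m³, cost = 3.520 $/kg
  candidate Z: σ_y = 188.0 MPa, ρ = 8944 kg/m³, cost = 7.910 $/kg
  candidate D: σ_y = 298.0 MPa, ρ = 3829 kg/m³, cost = 25.60 $/kg
  candidate H: M = 15.8 kN·m per $
  candidate P: M = 4.41 kN·m per $
  candidate D: M = 3.04 kN·m per $
  candidate Z: M = 2.66 kN·m per $
  candidate Y: M = 2.24 kN·m per $
  candidate Q: M = 1.46 kN·m per $
  candidate V: M = 1.07 kN·m per $
The maximum is for candidate H.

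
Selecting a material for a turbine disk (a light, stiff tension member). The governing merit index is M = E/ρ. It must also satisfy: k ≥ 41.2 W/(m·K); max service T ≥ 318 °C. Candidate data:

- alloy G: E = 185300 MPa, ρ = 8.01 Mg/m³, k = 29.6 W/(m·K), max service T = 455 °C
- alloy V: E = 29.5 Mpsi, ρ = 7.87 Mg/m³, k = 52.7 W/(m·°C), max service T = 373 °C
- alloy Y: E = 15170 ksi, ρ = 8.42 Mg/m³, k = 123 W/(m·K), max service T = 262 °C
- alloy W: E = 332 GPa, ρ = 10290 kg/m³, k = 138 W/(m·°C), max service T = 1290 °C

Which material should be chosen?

alloy W

Screen on constraints: k ≥ 41.2 W/(m·K); max service T ≥ 318 °C. Survivors: alloy V, alloy W.
After converting to SI:
  alloy V: E = 203.4 GPa, ρ = 7870 kg/m³
  alloy W: E = 332.0 GPa, ρ = 10290 kg/m³
  alloy W: M = 32.3 MN·m/kg
  alloy V: M = 25.8 MN·m/kg
The maximum is for alloy W.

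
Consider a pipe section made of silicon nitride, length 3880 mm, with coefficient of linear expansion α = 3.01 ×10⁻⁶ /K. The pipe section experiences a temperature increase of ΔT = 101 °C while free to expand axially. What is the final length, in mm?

3881.2 mm

ΔL = α·L₀·ΔT = 3.01×10⁻⁶ × 3880 mm × 101.0 K = 1.18 mm.
L = L₀ + ΔL = 3880 + 1.18 = 3881.2 mm.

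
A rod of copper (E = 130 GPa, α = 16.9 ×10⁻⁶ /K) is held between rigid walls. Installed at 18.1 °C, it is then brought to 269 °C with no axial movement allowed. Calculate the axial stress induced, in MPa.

551 MPa

ΔT = 250.9 K. Constrained thermal stress σ = E·α·ΔT = 130.0×10³ MPa × 16.9×10⁻⁶ × 250.9 = 551 MPa (compressive).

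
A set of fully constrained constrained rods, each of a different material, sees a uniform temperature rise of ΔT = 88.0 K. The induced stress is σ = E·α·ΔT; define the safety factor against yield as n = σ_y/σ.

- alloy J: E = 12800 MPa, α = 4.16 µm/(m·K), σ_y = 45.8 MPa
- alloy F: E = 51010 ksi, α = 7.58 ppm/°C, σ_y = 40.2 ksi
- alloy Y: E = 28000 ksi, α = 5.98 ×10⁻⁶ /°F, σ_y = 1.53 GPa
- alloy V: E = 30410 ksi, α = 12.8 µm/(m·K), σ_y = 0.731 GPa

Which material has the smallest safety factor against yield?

alloy F

Per material, after unit conversion:
  alloy J: E = 12.80, α = 4.16, σ_y = 45.80 → σ = 4.69 MPa, n = 9.77
  alloy F: E = 351.7, α = 7.58, σ_y = 277.2 → σ = 235 MPa, n = 1.18
  alloy Y: E = 193.1, α = 10.8, σ_y = 1530 → σ = 183 MPa, n = 8.37
  alloy V: E = 209.7, α = 12.8, σ_y = 731.0 → σ = 236 MPa, n = 3.10
Alloy F has the lowest safety factor, n = 1.18.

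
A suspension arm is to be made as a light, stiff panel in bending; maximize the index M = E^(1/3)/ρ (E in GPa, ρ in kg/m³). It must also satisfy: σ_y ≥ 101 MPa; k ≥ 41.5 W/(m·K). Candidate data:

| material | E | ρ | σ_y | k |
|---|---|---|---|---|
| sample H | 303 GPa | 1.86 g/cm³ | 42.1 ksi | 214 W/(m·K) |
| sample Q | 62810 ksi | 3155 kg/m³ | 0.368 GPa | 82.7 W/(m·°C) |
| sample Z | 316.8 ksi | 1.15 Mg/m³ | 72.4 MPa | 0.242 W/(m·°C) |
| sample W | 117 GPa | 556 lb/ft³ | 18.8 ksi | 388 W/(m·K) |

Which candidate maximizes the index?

sample H

Screen on constraints: σ_y ≥ 101 MPa; k ≥ 41.5 W/(m·K). Survivors: sample H, sample Q, sample W.
Convert each candidate to consistent units, then evaluate M:
  sample H: E = 303.0 GPa, ρ = 1860 kg/m³
  sample Q: E = 433.1 GPa, ρ = 3155 kg/m³
  sample W: E = 117.0 GPa, ρ = 8906 kg/m³
  sample H: M = 3.61×10⁻³
  sample Q: M = 2.40×10⁻³
  sample W: M = 0.549×10⁻³
Highest index: sample H.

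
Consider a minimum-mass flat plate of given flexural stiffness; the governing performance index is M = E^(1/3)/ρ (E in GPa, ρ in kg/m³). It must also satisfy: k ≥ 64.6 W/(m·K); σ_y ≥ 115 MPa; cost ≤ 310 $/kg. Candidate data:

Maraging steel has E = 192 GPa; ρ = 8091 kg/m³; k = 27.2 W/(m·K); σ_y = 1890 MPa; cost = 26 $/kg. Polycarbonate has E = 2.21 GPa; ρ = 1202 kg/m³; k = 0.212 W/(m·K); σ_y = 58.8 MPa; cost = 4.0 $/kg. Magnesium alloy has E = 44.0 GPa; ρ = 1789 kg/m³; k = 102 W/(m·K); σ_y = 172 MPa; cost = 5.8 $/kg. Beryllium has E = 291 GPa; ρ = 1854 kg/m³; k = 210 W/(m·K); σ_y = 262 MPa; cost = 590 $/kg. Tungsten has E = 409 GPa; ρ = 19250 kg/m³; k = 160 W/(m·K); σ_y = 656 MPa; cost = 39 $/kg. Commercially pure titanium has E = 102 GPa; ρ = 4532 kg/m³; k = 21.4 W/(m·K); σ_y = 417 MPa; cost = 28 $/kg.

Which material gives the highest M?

magnesium alloy

Screen on constraints: k ≥ 64.6 W/(m·K); σ_y ≥ 115 MPa; cost ≤ 310 $/kg. Survivors: magnesium alloy, tungsten.
Computing M directly (units already consistent):
  magnesium alloy: M = 1.97×10⁻³
  tungsten: M = 0.386×10⁻³
Highest index: magnesium alloy.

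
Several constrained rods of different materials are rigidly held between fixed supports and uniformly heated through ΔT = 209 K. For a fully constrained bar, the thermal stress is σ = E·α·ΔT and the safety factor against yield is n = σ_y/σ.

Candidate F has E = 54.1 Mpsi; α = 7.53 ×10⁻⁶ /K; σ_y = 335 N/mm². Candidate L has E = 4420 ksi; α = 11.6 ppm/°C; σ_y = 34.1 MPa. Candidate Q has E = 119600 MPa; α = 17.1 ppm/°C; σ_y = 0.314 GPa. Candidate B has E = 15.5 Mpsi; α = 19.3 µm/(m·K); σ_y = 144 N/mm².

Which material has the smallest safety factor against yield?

candidate B

Per material, after unit conversion:
  candidate F: E = 373.0, α = 7.53, σ_y = 335.0 → σ = 587 MPa, n = 0.571
  candidate L: E = 30.47, α = 11.6, σ_y = 34.10 → σ = 73.9 MPa, n = 0.462
  candidate Q: E = 119.6, α = 17.1, σ_y = 314.0 → σ = 427 MPa, n = 0.735
  candidate B: E = 106.9, α = 19.3, σ_y = 144.0 → σ = 431 MPa, n = 0.334
Candidate B has the lowest safety factor, n = 0.334.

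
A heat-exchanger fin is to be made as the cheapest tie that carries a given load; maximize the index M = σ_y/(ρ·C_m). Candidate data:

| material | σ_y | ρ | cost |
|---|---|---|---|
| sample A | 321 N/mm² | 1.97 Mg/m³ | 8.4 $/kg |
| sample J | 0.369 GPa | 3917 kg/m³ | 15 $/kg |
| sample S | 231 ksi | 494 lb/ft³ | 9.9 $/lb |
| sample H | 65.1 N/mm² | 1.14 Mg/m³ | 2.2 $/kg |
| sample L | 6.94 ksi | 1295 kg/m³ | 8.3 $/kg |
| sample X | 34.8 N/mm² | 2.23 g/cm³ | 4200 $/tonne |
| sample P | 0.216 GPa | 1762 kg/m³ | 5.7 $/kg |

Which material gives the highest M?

sample H

Convert each candidate to consistent units, then evaluate M:
  sample A: σ_y = 321.0 MPa, ρ = 1970 kg/m³, cost = 8.400 $/kg
  sample J: σ_y = 369.0 MPa, ρ = 3917 kg/m³, cost = 15.00 $/kg
  sample S: σ_y = 1593 MPa, ρ = 7913 kg/m³, cost = 21.83 $/kg
  sample H: σ_y = 65.10 MPa, ρ = 1140 kg/m³, cost = 2.200 $/kg
  sample L: σ_y = 47.85 MPa, ρ = 1295 kg/m³, cost = 8.300 $/kg
  sample X: σ_y = 34.80 MPa, ρ = 2230 kg/m³, cost = 4.200 $/kg
  sample P: σ_y = 216.0 MPa, ρ = 1762 kg/m³, cost = 5.700 $/kg
  sample H: M = 26.0 kN·m per $
  sample P: M = 21.5 kN·m per $
  sample A: M = 19.4 kN·m per $
  sample S: M = 9.22 kN·m per $
  sample J: M = 6.28 kN·m per $
  sample L: M = 4.45 kN·m per $
  sample X: M = 3.72 kN·m per $
The maximum is for sample H.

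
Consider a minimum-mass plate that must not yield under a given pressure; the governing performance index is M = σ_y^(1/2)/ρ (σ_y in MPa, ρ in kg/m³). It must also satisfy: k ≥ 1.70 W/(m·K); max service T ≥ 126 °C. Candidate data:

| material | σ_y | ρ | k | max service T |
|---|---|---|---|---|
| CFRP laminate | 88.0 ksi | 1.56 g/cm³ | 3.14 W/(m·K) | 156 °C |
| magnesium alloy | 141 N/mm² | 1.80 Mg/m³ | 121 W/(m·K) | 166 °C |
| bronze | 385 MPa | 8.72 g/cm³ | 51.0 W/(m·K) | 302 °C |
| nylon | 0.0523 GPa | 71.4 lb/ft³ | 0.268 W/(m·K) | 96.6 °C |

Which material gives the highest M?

Screen on constraints: k ≥ 1.70 W/(m·K); max service T ≥ 126 °C. Survivors: CFRP laminate, magnesium alloy, bronze.
In SI units:
  CFRP laminate: σ_y = 606.7 MPa, ρ = 1560 kg/m³
  magnesium alloy: σ_y = 141.0 MPa, ρ = 1800 kg/m³
  bronze: σ_y = 385.0 MPa, ρ = 8720 kg/m³
  CFRP laminate: M = 15.8×10⁻³
  magnesium alloy: M = 6.60×10⁻³
  bronze: M = 2.25×10⁻³
Highest index: CFRP laminate.

CFRP laminate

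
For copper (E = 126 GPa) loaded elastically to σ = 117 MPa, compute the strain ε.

9.29×10⁻⁴

ε = σ/E = 117 / 126000 = 9.29×10⁻⁴.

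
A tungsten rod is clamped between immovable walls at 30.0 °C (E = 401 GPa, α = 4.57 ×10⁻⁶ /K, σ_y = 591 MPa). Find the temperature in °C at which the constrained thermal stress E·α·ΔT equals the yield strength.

E·α·ΔT = 591.0 MPa ⇒ ΔT = 591.0 / (401.0×10³ × 4.57×10⁻⁶) = 322.5 K.
T = 30.0 + 322.5 = 352.5 °C.

352 °C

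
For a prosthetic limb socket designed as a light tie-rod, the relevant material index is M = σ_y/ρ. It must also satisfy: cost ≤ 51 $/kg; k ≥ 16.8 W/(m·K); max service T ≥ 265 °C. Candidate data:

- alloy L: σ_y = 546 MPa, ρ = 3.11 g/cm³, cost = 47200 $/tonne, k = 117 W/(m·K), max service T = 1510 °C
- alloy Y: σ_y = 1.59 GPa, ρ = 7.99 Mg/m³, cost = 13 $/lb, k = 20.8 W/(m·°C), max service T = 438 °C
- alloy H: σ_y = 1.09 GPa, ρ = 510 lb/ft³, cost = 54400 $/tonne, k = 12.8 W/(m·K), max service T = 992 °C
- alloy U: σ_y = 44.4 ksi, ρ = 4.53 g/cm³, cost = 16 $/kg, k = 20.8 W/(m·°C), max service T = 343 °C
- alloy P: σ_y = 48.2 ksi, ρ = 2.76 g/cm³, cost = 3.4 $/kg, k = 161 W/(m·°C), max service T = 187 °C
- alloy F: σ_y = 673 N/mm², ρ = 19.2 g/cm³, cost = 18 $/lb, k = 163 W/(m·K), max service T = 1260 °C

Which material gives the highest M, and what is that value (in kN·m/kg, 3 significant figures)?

Screen on constraints: cost ≤ 51 $/kg; k ≥ 16.8 W/(m·K); max service T ≥ 265 °C. Survivors: alloy L, alloy Y, alloy U, alloy F.
Putting every candidate on a common basis:
  alloy L: σ_y = 546.0 MPa, ρ = 3110 kg/m³
  alloy Y: σ_y = 1590 MPa, ρ = 7990 kg/m³
  alloy U: σ_y = 306.1 MPa, ρ = 4530 kg/m³
  alloy F: σ_y = 673.0 MPa, ρ = 19200 kg/m³
  alloy Y: M = 199 kN·m/kg
  alloy L: M = 176 kN·m/kg
  alloy U: M = 67.6 kN·m/kg
  alloy F: M = 35.1 kN·m/kg
The maximum is for alloy Y.

alloy Y, M = 199 kN·m/kg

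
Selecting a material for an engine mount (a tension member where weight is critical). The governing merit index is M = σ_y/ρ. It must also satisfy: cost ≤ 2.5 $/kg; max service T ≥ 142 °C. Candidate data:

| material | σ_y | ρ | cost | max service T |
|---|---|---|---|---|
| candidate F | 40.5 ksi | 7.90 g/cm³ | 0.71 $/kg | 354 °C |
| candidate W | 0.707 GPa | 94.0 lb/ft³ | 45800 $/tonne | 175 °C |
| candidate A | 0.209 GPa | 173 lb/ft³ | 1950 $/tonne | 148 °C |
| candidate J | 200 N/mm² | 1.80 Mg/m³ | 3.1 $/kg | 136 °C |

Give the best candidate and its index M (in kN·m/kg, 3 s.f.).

Screen on constraints: cost ≤ 2.5 $/kg; max service T ≥ 142 °C. Survivors: candidate F, candidate A.
After converting to SI:
  candidate F: σ_y = 279.2 MPa, ρ = 7900 kg/m³
  candidate A: σ_y = 209.0 MPa, ρ = 2771 kg/m³
  candidate A: M = 75.4 kN·m/kg
  candidate F: M = 35.3 kN·m/kg
The maximum is for candidate A.

candidate A, M = 75.4 kN·m/kg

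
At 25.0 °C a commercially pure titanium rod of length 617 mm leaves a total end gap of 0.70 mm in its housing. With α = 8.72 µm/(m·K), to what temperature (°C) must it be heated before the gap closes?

155 °C

α·L₀·ΔT = 0.7 mm ⇒ ΔT = 0.7 / (8.72×10⁻⁶ × 617.0) = 130.1 K.
T = 25.0 + 130.1 = 155.1 °C.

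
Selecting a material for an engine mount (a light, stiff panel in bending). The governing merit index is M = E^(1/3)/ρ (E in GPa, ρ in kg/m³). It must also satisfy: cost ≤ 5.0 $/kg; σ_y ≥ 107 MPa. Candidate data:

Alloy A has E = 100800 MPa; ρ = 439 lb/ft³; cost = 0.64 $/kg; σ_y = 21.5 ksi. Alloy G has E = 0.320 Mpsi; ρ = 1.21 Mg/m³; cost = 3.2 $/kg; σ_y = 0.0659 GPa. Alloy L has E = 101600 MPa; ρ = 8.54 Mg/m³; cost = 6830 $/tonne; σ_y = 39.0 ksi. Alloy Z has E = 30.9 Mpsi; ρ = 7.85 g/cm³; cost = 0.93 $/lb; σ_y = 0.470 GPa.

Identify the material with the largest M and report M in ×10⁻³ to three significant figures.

Screen on constraints: cost ≤ 5.0 $/kg; σ_y ≥ 107 MPa. Survivors: alloy A, alloy Z.
In SI units:
  alloy A: E = 100.8 GPa, ρ = 7032 kg/m³
  alloy Z: E = 213.0 GPa, ρ = 7850 kg/m³
  alloy Z: M = 0.761×10⁻³
  alloy A: M = 0.662×10⁻³
The maximum is for alloy Z.

alloy Z, M = 0.761×10⁻³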